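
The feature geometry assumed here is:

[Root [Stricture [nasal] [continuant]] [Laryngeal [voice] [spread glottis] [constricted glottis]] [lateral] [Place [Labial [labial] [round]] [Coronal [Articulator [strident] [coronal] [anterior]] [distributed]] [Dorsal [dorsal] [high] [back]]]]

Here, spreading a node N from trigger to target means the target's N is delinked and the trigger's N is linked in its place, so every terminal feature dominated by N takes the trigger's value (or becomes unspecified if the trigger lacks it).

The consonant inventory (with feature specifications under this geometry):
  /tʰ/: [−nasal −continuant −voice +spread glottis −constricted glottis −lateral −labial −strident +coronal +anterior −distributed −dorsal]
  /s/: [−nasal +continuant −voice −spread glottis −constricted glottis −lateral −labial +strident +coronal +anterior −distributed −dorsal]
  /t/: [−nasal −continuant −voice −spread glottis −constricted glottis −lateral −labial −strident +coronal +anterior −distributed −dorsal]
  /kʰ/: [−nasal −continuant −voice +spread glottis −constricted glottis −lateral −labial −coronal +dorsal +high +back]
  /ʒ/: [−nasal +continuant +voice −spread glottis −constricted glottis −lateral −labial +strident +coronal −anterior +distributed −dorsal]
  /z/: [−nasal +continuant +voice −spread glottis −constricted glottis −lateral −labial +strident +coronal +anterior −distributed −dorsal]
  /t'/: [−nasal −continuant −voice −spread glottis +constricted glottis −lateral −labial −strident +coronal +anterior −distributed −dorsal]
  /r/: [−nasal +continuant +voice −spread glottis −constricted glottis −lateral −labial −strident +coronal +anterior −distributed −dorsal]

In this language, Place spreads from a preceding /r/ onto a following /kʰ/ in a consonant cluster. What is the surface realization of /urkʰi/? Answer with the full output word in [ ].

The Place node dominates the terminals [labial], [round], [strident], [coronal], [anterior], [distributed], [dorsal], [high], [back].
After delinking /kʰ/'s Place and linking /r/'s, the affected terminals become [−labial], [−strident], [+coronal], [+anterior], [−distributed], [−dorsal]; [nasal], [continuant], [voice], … (outside Place) are retained from /kʰ/.
The resulting bundle matches /tʰ/ in the inventory; substituting it for /kʰ/ gives [urtʰi].

[urtʰi]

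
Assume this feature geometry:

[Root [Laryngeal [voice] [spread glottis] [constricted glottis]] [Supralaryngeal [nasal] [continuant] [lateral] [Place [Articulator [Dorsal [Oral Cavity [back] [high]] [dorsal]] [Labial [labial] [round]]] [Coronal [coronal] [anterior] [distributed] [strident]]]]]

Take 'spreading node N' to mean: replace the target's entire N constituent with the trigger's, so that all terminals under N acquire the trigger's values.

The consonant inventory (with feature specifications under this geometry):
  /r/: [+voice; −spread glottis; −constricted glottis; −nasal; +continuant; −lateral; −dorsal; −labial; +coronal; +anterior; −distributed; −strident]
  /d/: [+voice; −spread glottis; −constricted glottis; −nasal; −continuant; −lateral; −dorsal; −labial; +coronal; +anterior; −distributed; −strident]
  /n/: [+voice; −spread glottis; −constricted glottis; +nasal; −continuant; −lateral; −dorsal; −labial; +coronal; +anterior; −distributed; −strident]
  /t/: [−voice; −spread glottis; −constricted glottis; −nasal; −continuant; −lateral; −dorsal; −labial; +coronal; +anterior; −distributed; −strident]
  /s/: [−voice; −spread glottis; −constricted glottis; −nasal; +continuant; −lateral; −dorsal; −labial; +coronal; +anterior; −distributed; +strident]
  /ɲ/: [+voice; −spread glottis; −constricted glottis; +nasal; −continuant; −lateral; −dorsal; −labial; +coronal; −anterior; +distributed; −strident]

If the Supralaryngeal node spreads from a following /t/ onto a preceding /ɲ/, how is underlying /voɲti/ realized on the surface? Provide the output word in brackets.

The Supralaryngeal node dominates the terminals [nasal], [continuant], [lateral], [back], [high], [dorsal], [labial], [round], [coronal], [anterior], [distributed], [strident].
After delinking /ɲ/'s Supralaryngeal and linking /t/'s, the affected terminals become [−nasal], [−continuant], [−lateral], [−dorsal], [−labial], [+coronal], [+anterior], [−distributed], [−strident]; [voice], [spread glottis], [constricted glottis] (outside Supralaryngeal) are retained from /ɲ/.
This feature bundle is that of [d], so /voɲti/ surfaces as [vodti].

[vodti]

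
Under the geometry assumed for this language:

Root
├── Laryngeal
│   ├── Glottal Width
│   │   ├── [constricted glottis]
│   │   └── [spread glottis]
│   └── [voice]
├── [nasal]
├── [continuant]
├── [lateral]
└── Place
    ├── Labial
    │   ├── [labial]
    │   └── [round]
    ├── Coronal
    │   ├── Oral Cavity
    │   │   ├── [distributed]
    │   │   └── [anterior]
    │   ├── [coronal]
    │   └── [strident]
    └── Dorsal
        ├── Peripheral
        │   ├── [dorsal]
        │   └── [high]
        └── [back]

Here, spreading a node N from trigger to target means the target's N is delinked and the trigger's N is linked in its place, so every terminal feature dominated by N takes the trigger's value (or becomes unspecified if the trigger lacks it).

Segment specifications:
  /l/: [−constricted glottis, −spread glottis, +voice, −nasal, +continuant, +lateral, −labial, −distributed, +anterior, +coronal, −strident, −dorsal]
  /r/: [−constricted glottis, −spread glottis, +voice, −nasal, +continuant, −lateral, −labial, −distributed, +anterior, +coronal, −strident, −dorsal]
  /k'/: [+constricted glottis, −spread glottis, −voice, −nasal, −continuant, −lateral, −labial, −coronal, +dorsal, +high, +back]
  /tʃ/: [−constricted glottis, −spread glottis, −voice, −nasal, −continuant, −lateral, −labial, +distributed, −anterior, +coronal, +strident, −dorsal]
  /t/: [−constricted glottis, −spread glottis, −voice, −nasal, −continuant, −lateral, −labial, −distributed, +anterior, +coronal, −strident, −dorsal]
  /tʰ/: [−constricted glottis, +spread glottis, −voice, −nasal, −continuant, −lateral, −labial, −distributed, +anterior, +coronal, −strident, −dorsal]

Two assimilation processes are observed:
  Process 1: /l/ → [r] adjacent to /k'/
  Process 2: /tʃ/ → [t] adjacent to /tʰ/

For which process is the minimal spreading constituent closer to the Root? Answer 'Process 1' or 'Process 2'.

In Process 1, [lateral] changes, so the minimal spreading node is [lateral] at depth 1.
Process 2 alters [anterior], [distributed], [strident]; the lowest common ancestor is Coronal (depth 2 from Root).
[lateral] (depth 1) sits above Coronal (depth 2), making Process 1 the one with the higher spreading node.

Process 1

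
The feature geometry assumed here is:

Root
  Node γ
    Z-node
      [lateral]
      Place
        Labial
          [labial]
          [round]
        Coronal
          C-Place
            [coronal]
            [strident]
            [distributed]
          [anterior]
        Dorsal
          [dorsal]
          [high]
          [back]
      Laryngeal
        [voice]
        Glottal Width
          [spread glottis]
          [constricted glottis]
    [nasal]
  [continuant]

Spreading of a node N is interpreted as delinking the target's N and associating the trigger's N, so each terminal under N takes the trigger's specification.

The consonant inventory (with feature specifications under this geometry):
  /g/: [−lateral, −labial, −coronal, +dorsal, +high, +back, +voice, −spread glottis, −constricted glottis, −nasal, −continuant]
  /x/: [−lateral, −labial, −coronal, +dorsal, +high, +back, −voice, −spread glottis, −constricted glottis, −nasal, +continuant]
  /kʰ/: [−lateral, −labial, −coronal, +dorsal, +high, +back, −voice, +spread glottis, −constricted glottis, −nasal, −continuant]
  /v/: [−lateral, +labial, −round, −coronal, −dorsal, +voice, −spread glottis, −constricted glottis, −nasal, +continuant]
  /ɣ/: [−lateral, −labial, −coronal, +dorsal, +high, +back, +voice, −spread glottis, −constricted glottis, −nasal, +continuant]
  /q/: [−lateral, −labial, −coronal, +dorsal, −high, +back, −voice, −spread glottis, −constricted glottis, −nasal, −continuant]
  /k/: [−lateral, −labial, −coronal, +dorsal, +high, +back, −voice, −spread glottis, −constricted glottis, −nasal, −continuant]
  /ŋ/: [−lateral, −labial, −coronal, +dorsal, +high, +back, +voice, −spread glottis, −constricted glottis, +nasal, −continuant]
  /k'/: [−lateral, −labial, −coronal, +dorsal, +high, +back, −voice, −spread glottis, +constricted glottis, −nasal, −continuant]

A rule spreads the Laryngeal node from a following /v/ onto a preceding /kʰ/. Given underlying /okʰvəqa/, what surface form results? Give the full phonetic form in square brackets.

Laryngeal immediately or transitively dominates [voice], [spread glottis], [constricted glottis].
The target acquires /v/'s values for everything under Laryngeal — [+voice], [−spread glottis], [−constricted glottis] — while keeping its own [lateral], [labial], [coronal], ….
This feature bundle is that of [g], so /okʰvəqa/ surfaces as [ogvəqa].

[ogvəqa]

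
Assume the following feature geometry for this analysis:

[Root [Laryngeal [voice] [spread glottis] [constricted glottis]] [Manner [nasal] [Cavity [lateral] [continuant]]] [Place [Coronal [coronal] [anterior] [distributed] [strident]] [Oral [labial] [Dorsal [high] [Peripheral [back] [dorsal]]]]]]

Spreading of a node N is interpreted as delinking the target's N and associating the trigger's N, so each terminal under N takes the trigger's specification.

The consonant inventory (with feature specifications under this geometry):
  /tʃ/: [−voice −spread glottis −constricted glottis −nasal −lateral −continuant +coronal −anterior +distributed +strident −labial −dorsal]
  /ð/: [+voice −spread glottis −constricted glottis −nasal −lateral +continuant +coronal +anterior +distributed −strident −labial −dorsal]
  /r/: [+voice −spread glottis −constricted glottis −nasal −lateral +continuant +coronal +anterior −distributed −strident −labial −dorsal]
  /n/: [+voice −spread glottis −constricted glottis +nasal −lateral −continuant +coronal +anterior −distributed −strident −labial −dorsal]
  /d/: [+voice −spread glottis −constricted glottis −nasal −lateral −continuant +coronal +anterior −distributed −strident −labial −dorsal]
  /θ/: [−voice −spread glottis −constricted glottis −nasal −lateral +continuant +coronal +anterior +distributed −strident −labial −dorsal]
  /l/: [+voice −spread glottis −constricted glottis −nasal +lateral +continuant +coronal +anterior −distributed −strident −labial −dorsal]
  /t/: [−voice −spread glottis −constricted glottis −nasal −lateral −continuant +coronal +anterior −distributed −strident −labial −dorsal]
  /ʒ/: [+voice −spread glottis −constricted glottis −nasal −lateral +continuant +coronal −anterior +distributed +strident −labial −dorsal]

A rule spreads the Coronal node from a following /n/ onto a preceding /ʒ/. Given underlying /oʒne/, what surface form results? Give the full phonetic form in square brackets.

[orne]

The Coronal node dominates the terminals [coronal], [anterior], [distributed], [strident].
Spreading Coronal from /n/ onto /ʒ/ replaces those values with /n/'s: [+coronal], [+anterior], [−distributed], [−strident]. Features outside Coronal ([voice], [spread glottis], [constricted glottis], …) stay as in /ʒ/.
This feature bundle is that of [r], so /oʒne/ surfaces as [orne].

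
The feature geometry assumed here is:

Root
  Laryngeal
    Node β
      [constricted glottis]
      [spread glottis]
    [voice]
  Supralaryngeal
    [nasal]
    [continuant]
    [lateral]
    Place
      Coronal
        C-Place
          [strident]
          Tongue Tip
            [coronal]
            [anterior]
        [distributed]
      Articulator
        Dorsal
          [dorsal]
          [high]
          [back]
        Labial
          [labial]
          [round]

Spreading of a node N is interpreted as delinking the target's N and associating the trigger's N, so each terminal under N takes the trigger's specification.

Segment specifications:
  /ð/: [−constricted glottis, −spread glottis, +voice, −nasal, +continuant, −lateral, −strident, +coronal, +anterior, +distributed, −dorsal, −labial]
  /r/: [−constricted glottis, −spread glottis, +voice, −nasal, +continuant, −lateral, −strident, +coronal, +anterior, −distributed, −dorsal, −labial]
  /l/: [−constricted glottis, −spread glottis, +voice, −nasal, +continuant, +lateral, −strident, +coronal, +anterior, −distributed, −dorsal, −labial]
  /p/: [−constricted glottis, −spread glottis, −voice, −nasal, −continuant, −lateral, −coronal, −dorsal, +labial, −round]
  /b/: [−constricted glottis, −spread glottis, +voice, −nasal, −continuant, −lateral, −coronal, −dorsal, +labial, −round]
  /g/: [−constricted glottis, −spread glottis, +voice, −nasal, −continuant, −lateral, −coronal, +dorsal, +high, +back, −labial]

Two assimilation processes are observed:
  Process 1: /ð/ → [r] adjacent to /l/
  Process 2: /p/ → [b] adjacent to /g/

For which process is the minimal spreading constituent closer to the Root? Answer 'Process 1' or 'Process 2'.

Process 1: the feature that changes is [distributed]; the minimal node is [distributed] (depth 4).
In Process 2, [voice] changes, so the minimal spreading node is [voice] at depth 2.
[voice] is closer to Root than [distributed], so Process 2 spreads the higher node.

Process 2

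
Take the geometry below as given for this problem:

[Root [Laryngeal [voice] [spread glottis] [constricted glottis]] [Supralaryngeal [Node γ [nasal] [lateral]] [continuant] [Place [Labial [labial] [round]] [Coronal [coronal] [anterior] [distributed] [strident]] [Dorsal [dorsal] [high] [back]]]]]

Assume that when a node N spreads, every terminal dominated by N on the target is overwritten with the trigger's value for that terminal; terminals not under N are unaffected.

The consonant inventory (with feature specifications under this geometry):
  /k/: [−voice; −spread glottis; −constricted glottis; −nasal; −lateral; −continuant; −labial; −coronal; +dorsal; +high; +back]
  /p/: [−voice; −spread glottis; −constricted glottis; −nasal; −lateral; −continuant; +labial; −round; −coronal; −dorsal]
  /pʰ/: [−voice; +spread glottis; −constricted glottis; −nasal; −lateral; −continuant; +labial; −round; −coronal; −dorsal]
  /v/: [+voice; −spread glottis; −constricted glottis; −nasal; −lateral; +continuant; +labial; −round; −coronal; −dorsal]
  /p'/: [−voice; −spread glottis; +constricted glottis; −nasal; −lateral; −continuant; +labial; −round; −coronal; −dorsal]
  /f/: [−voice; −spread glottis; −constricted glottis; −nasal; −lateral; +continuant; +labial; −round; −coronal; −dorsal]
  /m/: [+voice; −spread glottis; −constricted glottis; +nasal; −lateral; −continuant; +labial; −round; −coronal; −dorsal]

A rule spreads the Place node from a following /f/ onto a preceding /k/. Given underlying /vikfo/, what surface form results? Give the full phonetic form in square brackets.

[vipfo]

Terminals under Place in this geometry: [labial], [round], [coronal], [anterior], [distributed], [strident], [dorsal], [high], [back].
Spreading Place from /f/ onto /k/ replaces those values with /f/'s: [+labial], [−round], [−coronal], [−dorsal]. Features outside Place ([voice], [spread glottis], [constricted glottis], …) stay as in /k/.
The resulting bundle matches /p/ in the inventory; substituting it for /k/ gives [vipfo].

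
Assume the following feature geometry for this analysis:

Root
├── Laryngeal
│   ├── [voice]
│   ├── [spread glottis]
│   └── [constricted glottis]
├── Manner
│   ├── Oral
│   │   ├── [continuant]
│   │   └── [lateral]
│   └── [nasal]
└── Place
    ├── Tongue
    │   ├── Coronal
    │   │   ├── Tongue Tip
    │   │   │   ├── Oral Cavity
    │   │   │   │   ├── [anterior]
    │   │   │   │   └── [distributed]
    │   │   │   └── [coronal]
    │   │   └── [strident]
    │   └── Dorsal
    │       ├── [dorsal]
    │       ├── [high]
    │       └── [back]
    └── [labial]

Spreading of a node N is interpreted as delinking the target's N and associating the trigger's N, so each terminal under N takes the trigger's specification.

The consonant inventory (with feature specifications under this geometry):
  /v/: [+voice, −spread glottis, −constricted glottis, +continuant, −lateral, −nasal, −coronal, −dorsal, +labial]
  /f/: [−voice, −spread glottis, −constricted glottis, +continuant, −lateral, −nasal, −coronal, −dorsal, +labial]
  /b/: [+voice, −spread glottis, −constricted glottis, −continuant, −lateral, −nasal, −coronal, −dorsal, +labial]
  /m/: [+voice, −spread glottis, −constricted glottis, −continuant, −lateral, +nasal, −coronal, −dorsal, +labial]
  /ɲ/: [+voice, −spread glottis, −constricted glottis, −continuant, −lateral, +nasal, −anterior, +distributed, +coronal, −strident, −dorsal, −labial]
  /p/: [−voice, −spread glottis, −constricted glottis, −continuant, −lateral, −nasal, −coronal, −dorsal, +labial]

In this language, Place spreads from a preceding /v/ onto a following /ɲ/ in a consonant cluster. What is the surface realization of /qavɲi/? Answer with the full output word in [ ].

The Place node dominates the terminals [anterior], [distributed], [coronal], [strident], [dorsal], [high], [back], [labial].
The target acquires /v/'s values for everything under Place — [−coronal], [−dorsal], [+labial] — while keeping its own [voice], [spread glottis], [constricted glottis], ….
This feature bundle is that of [m], so /qavɲi/ surfaces as [qavmi].

[qavmi]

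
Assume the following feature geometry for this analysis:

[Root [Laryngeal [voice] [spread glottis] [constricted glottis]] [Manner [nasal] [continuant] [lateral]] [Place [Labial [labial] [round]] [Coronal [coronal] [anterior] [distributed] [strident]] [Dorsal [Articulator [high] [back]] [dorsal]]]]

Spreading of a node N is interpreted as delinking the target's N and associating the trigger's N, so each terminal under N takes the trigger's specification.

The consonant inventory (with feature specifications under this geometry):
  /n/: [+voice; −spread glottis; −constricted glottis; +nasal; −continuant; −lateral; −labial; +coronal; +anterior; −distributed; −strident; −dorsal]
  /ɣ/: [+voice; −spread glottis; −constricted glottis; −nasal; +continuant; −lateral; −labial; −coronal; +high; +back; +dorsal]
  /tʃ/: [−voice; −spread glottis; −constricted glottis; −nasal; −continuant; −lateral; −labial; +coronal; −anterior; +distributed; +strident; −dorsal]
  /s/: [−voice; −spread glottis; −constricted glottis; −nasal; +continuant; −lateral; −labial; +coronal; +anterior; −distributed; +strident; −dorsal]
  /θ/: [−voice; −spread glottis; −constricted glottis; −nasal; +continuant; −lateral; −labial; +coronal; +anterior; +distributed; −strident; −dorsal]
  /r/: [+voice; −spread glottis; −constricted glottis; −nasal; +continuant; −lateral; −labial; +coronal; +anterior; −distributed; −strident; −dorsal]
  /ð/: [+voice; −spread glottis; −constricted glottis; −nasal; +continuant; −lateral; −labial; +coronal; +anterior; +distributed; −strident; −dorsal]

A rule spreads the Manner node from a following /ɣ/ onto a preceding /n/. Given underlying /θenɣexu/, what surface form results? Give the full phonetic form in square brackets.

[θerɣexu]

Terminals under Manner in this geometry: [nasal], [continuant], [lateral].
Spreading Manner from /ɣ/ onto /n/ replaces those values with /ɣ/'s: [−nasal], [+continuant], [−lateral]. Features outside Manner ([voice], [spread glottis], [constricted glottis], …) stay as in /n/.
Among the inventory, only /r/ has exactly this specification, giving the surface form [θerɣexu].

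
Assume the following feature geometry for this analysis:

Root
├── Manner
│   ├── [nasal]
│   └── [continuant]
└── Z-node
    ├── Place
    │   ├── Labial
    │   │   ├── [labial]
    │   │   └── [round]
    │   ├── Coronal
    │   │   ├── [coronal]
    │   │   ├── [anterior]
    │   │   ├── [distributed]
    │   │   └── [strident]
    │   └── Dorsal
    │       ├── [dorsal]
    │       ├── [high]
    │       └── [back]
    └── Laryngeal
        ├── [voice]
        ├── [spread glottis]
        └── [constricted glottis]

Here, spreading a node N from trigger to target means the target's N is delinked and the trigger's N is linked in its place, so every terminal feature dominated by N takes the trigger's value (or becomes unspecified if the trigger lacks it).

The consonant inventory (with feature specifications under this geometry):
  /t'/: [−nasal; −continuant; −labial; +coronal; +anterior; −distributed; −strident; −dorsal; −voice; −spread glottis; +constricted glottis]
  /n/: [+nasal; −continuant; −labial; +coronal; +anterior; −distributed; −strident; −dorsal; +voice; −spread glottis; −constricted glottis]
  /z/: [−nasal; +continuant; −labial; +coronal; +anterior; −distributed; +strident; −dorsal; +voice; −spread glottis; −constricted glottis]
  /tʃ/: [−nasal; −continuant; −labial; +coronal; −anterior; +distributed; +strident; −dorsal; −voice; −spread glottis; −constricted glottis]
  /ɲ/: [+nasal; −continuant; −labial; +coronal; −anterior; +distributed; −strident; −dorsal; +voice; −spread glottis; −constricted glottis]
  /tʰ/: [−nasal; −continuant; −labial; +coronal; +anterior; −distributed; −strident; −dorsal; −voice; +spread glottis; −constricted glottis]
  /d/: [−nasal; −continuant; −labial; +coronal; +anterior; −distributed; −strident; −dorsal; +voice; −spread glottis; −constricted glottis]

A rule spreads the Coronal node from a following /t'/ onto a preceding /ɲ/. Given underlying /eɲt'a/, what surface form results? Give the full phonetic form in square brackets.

[ent'a]

The Coronal node dominates the terminals [coronal], [anterior], [distributed], [strident].
After delinking /ɲ/'s Coronal and linking /t'/'s, the affected terminals become [+coronal], [+anterior], [−distributed], [−strident]; [nasal], [continuant], [labial], … (outside Coronal) are retained from /ɲ/.
Among the inventory, only /n/ has exactly this specification, giving the surface form [ent'a].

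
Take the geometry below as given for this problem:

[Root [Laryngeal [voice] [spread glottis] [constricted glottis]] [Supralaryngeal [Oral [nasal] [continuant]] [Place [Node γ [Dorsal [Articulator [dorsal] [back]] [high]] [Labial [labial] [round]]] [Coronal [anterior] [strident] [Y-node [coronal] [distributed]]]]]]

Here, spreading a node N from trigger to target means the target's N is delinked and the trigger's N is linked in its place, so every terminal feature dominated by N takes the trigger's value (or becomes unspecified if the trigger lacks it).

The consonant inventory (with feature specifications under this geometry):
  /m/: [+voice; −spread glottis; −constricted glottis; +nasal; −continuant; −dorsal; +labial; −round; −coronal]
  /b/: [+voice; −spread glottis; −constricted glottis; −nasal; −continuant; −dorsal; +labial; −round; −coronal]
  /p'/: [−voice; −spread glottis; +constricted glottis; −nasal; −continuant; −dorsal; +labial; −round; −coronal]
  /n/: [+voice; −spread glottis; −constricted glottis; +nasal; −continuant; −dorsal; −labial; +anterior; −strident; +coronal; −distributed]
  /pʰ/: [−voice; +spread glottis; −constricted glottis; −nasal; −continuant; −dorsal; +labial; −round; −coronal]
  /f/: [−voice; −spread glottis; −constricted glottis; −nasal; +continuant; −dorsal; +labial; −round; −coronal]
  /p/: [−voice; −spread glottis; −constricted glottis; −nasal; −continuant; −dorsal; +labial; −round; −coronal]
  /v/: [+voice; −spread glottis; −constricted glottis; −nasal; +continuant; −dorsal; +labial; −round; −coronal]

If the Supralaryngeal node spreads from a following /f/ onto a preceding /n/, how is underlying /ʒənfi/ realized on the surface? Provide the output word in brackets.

Terminals under Supralaryngeal in this geometry: [nasal], [continuant], [dorsal], [back], [high], [labial], [round], [anterior], [strident], [coronal], [distributed].
The target acquires /f/'s values for everything under Supralaryngeal — [−nasal], [+continuant], [−dorsal], [+labial], [−round], [−coronal] — while keeping its own [voice], [spread glottis], [constricted glottis].
Among the inventory, only /v/ has exactly this specification, giving the surface form [ʒəvfi].

[ʒəvfi]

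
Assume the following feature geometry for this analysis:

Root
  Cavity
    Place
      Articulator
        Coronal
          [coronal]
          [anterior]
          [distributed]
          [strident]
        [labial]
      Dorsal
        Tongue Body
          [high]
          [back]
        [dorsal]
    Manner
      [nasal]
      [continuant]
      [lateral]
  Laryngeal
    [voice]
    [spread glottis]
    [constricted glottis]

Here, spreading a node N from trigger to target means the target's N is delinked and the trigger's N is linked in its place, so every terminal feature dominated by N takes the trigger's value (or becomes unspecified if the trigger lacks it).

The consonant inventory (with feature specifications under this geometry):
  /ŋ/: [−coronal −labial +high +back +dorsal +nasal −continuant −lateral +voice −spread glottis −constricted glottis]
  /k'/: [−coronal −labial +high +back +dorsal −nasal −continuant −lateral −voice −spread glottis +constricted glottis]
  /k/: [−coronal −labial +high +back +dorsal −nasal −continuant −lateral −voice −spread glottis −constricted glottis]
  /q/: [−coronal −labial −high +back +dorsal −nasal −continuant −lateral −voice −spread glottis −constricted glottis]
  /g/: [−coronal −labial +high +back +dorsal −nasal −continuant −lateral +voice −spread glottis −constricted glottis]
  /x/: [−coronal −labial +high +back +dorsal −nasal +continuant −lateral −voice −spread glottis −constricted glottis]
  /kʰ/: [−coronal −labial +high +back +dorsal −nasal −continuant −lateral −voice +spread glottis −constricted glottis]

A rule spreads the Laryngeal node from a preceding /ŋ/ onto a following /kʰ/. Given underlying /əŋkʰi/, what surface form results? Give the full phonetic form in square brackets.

Laryngeal immediately or transitively dominates [voice], [spread glottis], [constricted glottis].
The target acquires /ŋ/'s values for everything under Laryngeal — [+voice], [−spread glottis], [−constricted glottis] — while keeping its own [coronal], [labial], [high], ….
This feature bundle is that of [g], so /əŋkʰi/ surfaces as [əŋgi].

[əŋgi]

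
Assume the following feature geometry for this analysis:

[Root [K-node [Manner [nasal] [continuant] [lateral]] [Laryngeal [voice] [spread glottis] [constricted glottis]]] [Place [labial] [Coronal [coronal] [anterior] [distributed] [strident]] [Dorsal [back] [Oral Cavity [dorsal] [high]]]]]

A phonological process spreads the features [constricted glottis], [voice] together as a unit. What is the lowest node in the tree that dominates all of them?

Laryngeal

[constricted glottis] is immediately dominated by Laryngeal.
[voice] is immediately dominated by Laryngeal.
These paths first converge at Laryngeal; no daughter of Laryngeal dominates all 2 features, so Laryngeal is the minimal constituent.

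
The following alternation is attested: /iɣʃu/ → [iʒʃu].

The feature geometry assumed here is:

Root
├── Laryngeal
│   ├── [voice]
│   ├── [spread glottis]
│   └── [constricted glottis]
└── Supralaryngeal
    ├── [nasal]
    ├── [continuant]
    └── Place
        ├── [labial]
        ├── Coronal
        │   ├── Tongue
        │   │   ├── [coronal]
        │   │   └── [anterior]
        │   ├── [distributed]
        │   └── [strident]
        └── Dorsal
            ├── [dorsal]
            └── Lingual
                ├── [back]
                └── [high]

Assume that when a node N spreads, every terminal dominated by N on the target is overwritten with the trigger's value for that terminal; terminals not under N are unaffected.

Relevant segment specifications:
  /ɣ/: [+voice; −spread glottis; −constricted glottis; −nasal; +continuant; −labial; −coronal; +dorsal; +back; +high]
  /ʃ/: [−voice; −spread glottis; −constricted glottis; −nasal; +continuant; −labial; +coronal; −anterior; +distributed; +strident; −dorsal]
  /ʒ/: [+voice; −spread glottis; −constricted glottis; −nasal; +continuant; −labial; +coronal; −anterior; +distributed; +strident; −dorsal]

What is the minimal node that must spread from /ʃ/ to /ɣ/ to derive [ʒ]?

Place

Comparing /ɣ/ with its surface form [ʒ], the features that change are [coronal], [anterior], [distributed], [strident], [dorsal], [high], [back].
In this geometry the lowest node dominating all of them is Place: every daughter of Place dominates only a proper subset, so no lower node suffices.
If Place spreads, every terminal under it takes /ʃ/'s value, producing [ʒ] as observed.
[voice], a feature on which the two segments disagree outside Place, is unchanged — nothing dominating it spread, and Place is the minimal sufficient constituent.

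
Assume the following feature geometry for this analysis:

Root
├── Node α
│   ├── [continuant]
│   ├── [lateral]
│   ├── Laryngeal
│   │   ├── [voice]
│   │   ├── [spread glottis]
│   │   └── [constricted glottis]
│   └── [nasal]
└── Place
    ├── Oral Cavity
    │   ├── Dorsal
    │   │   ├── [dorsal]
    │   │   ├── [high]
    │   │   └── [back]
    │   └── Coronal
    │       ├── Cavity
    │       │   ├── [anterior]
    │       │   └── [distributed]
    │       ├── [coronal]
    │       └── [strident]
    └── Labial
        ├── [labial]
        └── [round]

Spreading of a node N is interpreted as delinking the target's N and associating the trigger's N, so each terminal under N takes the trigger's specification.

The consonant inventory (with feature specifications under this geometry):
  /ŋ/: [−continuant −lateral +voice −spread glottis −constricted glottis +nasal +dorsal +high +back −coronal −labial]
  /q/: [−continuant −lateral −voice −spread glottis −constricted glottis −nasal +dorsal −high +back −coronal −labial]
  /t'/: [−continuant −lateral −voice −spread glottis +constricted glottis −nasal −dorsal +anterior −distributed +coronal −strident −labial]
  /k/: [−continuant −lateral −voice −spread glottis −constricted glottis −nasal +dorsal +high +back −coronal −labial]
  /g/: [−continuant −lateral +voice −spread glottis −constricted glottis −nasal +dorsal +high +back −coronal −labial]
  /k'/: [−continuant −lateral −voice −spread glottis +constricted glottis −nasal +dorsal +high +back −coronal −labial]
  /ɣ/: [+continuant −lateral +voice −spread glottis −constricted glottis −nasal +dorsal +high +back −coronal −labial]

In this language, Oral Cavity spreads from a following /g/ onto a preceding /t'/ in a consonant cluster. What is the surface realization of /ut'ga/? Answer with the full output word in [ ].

Oral Cavity immediately or transitively dominates [dorsal], [high], [back], [anterior], [distributed], [coronal], [strident].
The target acquires /g/'s values for everything under Oral Cavity — [+dorsal], [+high], [+back], [−coronal] — while keeping its own [continuant], [lateral], [voice], ….
Among the inventory, only /k'/ has exactly this specification, giving the surface form [uk'ga].

[uk'ga]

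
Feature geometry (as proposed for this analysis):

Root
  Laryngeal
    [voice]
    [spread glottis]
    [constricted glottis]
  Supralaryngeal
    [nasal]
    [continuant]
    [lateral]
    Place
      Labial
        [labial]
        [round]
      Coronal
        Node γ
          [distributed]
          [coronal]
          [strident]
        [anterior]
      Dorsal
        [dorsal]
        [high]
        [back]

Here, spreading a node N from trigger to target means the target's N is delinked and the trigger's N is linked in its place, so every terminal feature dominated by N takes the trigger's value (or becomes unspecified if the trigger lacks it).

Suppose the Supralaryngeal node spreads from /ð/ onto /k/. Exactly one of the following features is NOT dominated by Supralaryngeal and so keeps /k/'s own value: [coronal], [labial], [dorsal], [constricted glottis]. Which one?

[constricted glottis]

The terminals dominated by Supralaryngeal are [nasal], [continuant], [lateral], [labial], [round], [distributed], [coronal], [strident], [anterior], [dorsal], [high], [back].
[labial], [coronal], [dorsal] all lie under Supralaryngeal, so they are overwritten when Supralaryngeal spreads.
[constricted glottis] is not within the Supralaryngeal subtree (it hangs from Laryngeal), so /k/'s [constricted glottis] value survives.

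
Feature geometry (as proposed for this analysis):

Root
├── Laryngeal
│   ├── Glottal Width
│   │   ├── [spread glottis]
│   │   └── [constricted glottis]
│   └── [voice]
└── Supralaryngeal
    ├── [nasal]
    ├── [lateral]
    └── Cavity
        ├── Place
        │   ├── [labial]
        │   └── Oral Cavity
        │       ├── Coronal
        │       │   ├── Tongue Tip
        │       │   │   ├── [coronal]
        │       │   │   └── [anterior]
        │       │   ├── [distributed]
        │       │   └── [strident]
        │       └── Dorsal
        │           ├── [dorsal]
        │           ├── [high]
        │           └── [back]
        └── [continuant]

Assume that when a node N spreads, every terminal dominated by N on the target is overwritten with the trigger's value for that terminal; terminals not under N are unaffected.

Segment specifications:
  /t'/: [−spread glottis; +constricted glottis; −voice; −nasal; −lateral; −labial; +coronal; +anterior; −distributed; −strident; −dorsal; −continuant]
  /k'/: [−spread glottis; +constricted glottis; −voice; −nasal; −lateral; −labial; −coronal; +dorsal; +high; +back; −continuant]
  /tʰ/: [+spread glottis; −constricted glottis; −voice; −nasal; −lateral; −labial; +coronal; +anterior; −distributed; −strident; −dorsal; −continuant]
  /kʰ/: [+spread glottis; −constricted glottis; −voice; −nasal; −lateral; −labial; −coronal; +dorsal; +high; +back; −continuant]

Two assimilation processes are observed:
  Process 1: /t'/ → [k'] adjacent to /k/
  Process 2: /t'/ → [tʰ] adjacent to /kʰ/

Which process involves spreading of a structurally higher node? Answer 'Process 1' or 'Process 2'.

Process 2

In Process 1, [coronal], [anterior], [distributed], [strident], [dorsal], [high], [back] change, so the minimal spreading node is Oral Cavity at depth 4.
Process 2: the features that change are [spread glottis], [constricted glottis]; the minimal node is Glottal Width (depth 2).
Depth 2 < depth 4; Process 2 involves the structurally higher constituent Glottal Width.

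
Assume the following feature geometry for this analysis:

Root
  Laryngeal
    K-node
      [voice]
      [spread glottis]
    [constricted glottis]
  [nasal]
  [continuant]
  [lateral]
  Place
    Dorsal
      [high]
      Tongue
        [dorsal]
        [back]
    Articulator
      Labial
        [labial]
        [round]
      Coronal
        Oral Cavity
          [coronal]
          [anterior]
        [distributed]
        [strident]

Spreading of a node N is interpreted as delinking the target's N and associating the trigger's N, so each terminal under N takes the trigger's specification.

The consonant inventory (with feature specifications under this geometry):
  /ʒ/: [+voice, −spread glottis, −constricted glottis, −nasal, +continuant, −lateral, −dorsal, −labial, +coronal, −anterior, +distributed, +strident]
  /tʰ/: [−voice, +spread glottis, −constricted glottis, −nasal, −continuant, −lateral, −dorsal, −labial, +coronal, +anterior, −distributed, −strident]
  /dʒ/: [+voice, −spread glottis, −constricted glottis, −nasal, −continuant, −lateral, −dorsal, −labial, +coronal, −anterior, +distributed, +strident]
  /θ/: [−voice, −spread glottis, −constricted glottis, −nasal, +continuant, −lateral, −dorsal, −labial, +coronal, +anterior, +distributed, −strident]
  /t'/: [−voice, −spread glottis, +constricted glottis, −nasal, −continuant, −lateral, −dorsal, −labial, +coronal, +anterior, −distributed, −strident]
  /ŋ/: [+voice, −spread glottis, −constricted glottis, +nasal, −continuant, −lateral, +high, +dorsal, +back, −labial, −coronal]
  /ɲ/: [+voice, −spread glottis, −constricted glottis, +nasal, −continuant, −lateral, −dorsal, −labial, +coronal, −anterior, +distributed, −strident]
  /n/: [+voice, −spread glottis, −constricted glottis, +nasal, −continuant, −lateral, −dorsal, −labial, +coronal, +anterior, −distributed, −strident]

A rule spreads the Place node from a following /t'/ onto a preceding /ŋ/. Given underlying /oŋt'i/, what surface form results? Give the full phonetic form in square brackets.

The Place node dominates the terminals [high], [dorsal], [back], [labial], [round], [coronal], [anterior], [distributed], [strident].
After delinking /ŋ/'s Place and linking /t'/'s, the affected terminals become [−dorsal], [−labial], [+coronal], [+anterior], [−distributed], [−strident]; [voice], [spread glottis], [constricted glottis], … (outside Place) are retained from /ŋ/.
Among the inventory, only /n/ has exactly this specification, giving the surface form [ont'i].

[ont'i]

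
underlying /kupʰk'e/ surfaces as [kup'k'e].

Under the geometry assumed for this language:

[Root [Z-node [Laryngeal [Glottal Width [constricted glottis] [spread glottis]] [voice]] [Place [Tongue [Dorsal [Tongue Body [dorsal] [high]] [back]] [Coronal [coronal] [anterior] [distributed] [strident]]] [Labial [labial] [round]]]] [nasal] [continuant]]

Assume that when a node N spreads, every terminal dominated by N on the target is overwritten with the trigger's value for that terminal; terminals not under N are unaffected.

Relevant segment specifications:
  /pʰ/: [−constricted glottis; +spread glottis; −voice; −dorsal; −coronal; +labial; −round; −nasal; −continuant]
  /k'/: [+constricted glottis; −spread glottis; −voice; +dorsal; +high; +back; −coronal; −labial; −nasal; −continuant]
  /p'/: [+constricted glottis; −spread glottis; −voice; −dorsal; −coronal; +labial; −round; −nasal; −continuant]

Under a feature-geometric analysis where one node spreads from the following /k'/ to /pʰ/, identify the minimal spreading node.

Glottal Width

Comparing /pʰ/ with its surface form [p'], the features that change are [spread glottis], [constricted glottis].
The smallest constituent containing every changed terminal is Glottal Width — each of its daughters lacks at least one of the affected features.
If Glottal Width spreads, every terminal under it takes /k'/'s value, producing [p'] as observed.
[dorsal], [labial] stay as in /pʰ/ although /k'/ differs there, so no node dominating them spread; among the remaining candidates Glottal Width is the lowest that derives the output.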